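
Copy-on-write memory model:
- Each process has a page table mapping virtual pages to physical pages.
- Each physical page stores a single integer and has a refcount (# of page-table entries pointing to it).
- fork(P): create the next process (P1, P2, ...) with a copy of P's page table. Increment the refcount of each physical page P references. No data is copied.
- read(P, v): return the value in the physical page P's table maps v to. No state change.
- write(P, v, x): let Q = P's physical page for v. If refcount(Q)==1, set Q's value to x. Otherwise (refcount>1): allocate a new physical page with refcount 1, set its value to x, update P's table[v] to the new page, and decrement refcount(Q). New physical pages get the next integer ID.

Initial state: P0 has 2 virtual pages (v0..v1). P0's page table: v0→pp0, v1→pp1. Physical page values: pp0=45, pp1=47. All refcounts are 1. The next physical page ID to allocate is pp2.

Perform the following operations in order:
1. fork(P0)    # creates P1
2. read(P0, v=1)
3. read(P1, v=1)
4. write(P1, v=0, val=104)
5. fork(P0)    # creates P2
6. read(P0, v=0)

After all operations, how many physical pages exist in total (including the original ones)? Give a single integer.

Op 1: fork(P0) -> P1. 2 ppages; refcounts: pp0:2 pp1:2
Op 2: read(P0, v1) -> 47. No state change.
Op 3: read(P1, v1) -> 47. No state change.
Op 4: write(P1, v0, 104). refcount(pp0)=2>1 -> COPY to pp2. 3 ppages; refcounts: pp0:1 pp1:2 pp2:1
Op 5: fork(P0) -> P2. 3 ppages; refcounts: pp0:2 pp1:3 pp2:1
Op 6: read(P0, v0) -> 45. No state change.

Answer: 3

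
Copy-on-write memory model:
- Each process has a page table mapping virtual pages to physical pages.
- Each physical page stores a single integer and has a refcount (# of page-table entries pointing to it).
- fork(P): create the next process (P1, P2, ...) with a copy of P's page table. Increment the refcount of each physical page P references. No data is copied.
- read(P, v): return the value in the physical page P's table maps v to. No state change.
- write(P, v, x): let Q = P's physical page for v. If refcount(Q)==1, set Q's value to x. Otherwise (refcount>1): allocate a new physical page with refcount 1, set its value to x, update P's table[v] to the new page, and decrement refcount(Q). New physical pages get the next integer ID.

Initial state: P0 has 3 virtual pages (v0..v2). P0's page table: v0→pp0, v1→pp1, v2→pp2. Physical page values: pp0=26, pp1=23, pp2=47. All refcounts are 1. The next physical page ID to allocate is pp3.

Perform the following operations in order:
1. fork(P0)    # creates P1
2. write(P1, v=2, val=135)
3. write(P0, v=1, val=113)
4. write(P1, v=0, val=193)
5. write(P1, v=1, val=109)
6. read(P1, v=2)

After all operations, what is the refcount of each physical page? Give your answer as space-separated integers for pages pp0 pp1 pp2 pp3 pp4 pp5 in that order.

Answer: 1 1 1 1 1 1

Derivation:
Op 1: fork(P0) -> P1. 3 ppages; refcounts: pp0:2 pp1:2 pp2:2
Op 2: write(P1, v2, 135). refcount(pp2)=2>1 -> COPY to pp3. 4 ppages; refcounts: pp0:2 pp1:2 pp2:1 pp3:1
Op 3: write(P0, v1, 113). refcount(pp1)=2>1 -> COPY to pp4. 5 ppages; refcounts: pp0:2 pp1:1 pp2:1 pp3:1 pp4:1
Op 4: write(P1, v0, 193). refcount(pp0)=2>1 -> COPY to pp5. 6 ppages; refcounts: pp0:1 pp1:1 pp2:1 pp3:1 pp4:1 pp5:1
Op 5: write(P1, v1, 109). refcount(pp1)=1 -> write in place. 6 ppages; refcounts: pp0:1 pp1:1 pp2:1 pp3:1 pp4:1 pp5:1
Op 6: read(P1, v2) -> 135. No state change.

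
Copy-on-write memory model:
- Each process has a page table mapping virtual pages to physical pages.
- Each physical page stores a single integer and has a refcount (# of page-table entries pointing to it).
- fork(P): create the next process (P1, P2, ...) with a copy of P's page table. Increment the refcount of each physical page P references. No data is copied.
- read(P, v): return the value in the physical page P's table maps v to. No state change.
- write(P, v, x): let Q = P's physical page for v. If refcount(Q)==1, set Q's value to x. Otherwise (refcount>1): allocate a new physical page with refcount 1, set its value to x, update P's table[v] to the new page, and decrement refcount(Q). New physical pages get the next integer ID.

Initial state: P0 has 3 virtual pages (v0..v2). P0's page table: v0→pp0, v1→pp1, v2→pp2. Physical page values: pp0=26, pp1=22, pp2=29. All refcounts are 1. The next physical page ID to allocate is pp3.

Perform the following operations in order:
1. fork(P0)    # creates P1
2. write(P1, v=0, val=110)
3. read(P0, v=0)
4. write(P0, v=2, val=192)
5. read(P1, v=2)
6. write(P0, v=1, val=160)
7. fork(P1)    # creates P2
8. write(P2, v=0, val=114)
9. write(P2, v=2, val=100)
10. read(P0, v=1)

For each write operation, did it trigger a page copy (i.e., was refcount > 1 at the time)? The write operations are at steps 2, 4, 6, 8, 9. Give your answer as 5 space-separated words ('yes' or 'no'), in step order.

Op 1: fork(P0) -> P1. 3 ppages; refcounts: pp0:2 pp1:2 pp2:2
Op 2: write(P1, v0, 110). refcount(pp0)=2>1 -> COPY to pp3. 4 ppages; refcounts: pp0:1 pp1:2 pp2:2 pp3:1
Op 3: read(P0, v0) -> 26. No state change.
Op 4: write(P0, v2, 192). refcount(pp2)=2>1 -> COPY to pp4. 5 ppages; refcounts: pp0:1 pp1:2 pp2:1 pp3:1 pp4:1
Op 5: read(P1, v2) -> 29. No state change.
Op 6: write(P0, v1, 160). refcount(pp1)=2>1 -> COPY to pp5. 6 ppages; refcounts: pp0:1 pp1:1 pp2:1 pp3:1 pp4:1 pp5:1
Op 7: fork(P1) -> P2. 6 ppages; refcounts: pp0:1 pp1:2 pp2:2 pp3:2 pp4:1 pp5:1
Op 8: write(P2, v0, 114). refcount(pp3)=2>1 -> COPY to pp6. 7 ppages; refcounts: pp0:1 pp1:2 pp2:2 pp3:1 pp4:1 pp5:1 pp6:1
Op 9: write(P2, v2, 100). refcount(pp2)=2>1 -> COPY to pp7. 8 ppages; refcounts: pp0:1 pp1:2 pp2:1 pp3:1 pp4:1 pp5:1 pp6:1 pp7:1
Op 10: read(P0, v1) -> 160. No state change.

yes yes yes yes yes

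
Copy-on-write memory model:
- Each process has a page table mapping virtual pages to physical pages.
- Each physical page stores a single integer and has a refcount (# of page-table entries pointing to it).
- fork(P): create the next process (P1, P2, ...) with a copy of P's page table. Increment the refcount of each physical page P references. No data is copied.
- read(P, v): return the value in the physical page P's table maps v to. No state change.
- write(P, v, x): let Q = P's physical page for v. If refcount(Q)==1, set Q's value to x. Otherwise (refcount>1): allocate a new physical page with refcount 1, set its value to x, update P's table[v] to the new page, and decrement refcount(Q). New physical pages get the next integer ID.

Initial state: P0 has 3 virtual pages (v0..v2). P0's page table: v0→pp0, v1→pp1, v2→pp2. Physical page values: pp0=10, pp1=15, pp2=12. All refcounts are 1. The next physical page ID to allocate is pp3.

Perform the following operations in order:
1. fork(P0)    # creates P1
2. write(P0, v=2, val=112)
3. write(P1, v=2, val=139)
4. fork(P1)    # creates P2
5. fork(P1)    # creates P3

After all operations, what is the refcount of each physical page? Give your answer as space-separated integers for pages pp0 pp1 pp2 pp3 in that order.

Answer: 4 4 3 1

Derivation:
Op 1: fork(P0) -> P1. 3 ppages; refcounts: pp0:2 pp1:2 pp2:2
Op 2: write(P0, v2, 112). refcount(pp2)=2>1 -> COPY to pp3. 4 ppages; refcounts: pp0:2 pp1:2 pp2:1 pp3:1
Op 3: write(P1, v2, 139). refcount(pp2)=1 -> write in place. 4 ppages; refcounts: pp0:2 pp1:2 pp2:1 pp3:1
Op 4: fork(P1) -> P2. 4 ppages; refcounts: pp0:3 pp1:3 pp2:2 pp3:1
Op 5: fork(P1) -> P3. 4 ppages; refcounts: pp0:4 pp1:4 pp2:3 pp3:1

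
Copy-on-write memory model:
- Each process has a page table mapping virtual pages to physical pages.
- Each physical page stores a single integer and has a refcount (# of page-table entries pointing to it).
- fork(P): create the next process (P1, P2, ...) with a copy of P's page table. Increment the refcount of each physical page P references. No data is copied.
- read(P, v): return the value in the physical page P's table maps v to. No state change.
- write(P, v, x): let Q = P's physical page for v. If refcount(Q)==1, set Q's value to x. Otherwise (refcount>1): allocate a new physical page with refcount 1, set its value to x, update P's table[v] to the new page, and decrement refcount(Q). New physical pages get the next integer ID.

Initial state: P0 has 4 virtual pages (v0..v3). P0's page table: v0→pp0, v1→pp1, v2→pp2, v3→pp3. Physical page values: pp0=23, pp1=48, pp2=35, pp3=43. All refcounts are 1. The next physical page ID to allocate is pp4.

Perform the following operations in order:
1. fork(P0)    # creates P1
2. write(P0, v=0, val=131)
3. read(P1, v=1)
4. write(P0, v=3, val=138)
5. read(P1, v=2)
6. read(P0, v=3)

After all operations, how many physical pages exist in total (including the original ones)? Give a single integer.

Op 1: fork(P0) -> P1. 4 ppages; refcounts: pp0:2 pp1:2 pp2:2 pp3:2
Op 2: write(P0, v0, 131). refcount(pp0)=2>1 -> COPY to pp4. 5 ppages; refcounts: pp0:1 pp1:2 pp2:2 pp3:2 pp4:1
Op 3: read(P1, v1) -> 48. No state change.
Op 4: write(P0, v3, 138). refcount(pp3)=2>1 -> COPY to pp5. 6 ppages; refcounts: pp0:1 pp1:2 pp2:2 pp3:1 pp4:1 pp5:1
Op 5: read(P1, v2) -> 35. No state change.
Op 6: read(P0, v3) -> 138. No state change.

Answer: 6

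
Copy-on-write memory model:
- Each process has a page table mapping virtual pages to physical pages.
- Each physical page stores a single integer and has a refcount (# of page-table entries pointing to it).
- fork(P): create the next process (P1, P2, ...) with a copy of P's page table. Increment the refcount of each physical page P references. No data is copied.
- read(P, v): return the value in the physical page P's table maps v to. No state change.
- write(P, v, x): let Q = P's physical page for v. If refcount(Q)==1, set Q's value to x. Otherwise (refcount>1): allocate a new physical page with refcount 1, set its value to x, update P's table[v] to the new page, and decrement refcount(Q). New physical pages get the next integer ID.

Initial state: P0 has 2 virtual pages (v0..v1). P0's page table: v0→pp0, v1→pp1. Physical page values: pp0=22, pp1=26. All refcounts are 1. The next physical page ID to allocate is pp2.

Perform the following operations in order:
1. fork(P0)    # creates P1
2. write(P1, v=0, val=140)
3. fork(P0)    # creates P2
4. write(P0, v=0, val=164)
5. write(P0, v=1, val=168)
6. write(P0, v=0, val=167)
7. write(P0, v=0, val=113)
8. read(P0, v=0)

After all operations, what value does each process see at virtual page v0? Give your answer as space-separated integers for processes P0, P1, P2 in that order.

Answer: 113 140 22

Derivation:
Op 1: fork(P0) -> P1. 2 ppages; refcounts: pp0:2 pp1:2
Op 2: write(P1, v0, 140). refcount(pp0)=2>1 -> COPY to pp2. 3 ppages; refcounts: pp0:1 pp1:2 pp2:1
Op 3: fork(P0) -> P2. 3 ppages; refcounts: pp0:2 pp1:3 pp2:1
Op 4: write(P0, v0, 164). refcount(pp0)=2>1 -> COPY to pp3. 4 ppages; refcounts: pp0:1 pp1:3 pp2:1 pp3:1
Op 5: write(P0, v1, 168). refcount(pp1)=3>1 -> COPY to pp4. 5 ppages; refcounts: pp0:1 pp1:2 pp2:1 pp3:1 pp4:1
Op 6: write(P0, v0, 167). refcount(pp3)=1 -> write in place. 5 ppages; refcounts: pp0:1 pp1:2 pp2:1 pp3:1 pp4:1
Op 7: write(P0, v0, 113). refcount(pp3)=1 -> write in place. 5 ppages; refcounts: pp0:1 pp1:2 pp2:1 pp3:1 pp4:1
Op 8: read(P0, v0) -> 113. No state change.
P0: v0 -> pp3 = 113
P1: v0 -> pp2 = 140
P2: v0 -> pp0 = 22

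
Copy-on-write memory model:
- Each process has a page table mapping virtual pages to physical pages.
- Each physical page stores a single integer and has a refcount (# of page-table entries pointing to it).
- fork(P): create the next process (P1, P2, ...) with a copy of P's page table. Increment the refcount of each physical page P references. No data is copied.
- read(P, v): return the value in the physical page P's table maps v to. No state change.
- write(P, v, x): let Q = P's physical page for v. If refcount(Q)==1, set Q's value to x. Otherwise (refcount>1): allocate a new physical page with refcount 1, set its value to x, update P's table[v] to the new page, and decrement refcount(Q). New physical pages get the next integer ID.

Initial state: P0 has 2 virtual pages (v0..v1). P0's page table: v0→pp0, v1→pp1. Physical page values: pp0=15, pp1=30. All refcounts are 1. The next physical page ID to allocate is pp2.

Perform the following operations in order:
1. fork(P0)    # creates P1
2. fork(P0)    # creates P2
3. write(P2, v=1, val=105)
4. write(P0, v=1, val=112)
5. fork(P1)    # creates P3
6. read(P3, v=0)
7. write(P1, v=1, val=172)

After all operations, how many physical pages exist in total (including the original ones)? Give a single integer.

Answer: 5

Derivation:
Op 1: fork(P0) -> P1. 2 ppages; refcounts: pp0:2 pp1:2
Op 2: fork(P0) -> P2. 2 ppages; refcounts: pp0:3 pp1:3
Op 3: write(P2, v1, 105). refcount(pp1)=3>1 -> COPY to pp2. 3 ppages; refcounts: pp0:3 pp1:2 pp2:1
Op 4: write(P0, v1, 112). refcount(pp1)=2>1 -> COPY to pp3. 4 ppages; refcounts: pp0:3 pp1:1 pp2:1 pp3:1
Op 5: fork(P1) -> P3. 4 ppages; refcounts: pp0:4 pp1:2 pp2:1 pp3:1
Op 6: read(P3, v0) -> 15. No state change.
Op 7: write(P1, v1, 172). refcount(pp1)=2>1 -> COPY to pp4. 5 ppages; refcounts: pp0:4 pp1:1 pp2:1 pp3:1 pp4:1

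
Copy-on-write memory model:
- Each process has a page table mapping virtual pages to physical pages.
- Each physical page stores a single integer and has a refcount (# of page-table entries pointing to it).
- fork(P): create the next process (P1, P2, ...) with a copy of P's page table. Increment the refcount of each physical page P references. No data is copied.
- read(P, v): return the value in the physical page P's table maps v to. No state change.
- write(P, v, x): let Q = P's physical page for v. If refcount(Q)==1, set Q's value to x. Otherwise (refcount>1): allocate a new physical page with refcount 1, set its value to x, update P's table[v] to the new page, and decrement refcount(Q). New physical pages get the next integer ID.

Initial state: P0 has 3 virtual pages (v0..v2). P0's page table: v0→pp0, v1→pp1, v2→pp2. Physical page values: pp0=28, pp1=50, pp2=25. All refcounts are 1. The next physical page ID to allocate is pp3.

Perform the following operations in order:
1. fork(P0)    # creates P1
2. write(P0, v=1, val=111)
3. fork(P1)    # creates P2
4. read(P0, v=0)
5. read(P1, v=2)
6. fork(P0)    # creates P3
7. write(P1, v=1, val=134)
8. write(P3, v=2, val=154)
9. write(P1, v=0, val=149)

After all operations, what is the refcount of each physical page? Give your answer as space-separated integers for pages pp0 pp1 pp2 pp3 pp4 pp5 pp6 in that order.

Op 1: fork(P0) -> P1. 3 ppages; refcounts: pp0:2 pp1:2 pp2:2
Op 2: write(P0, v1, 111). refcount(pp1)=2>1 -> COPY to pp3. 4 ppages; refcounts: pp0:2 pp1:1 pp2:2 pp3:1
Op 3: fork(P1) -> P2. 4 ppages; refcounts: pp0:3 pp1:2 pp2:3 pp3:1
Op 4: read(P0, v0) -> 28. No state change.
Op 5: read(P1, v2) -> 25. No state change.
Op 6: fork(P0) -> P3. 4 ppages; refcounts: pp0:4 pp1:2 pp2:4 pp3:2
Op 7: write(P1, v1, 134). refcount(pp1)=2>1 -> COPY to pp4. 5 ppages; refcounts: pp0:4 pp1:1 pp2:4 pp3:2 pp4:1
Op 8: write(P3, v2, 154). refcount(pp2)=4>1 -> COPY to pp5. 6 ppages; refcounts: pp0:4 pp1:1 pp2:3 pp3:2 pp4:1 pp5:1
Op 9: write(P1, v0, 149). refcount(pp0)=4>1 -> COPY to pp6. 7 ppages; refcounts: pp0:3 pp1:1 pp2:3 pp3:2 pp4:1 pp5:1 pp6:1

Answer: 3 1 3 2 1 1 1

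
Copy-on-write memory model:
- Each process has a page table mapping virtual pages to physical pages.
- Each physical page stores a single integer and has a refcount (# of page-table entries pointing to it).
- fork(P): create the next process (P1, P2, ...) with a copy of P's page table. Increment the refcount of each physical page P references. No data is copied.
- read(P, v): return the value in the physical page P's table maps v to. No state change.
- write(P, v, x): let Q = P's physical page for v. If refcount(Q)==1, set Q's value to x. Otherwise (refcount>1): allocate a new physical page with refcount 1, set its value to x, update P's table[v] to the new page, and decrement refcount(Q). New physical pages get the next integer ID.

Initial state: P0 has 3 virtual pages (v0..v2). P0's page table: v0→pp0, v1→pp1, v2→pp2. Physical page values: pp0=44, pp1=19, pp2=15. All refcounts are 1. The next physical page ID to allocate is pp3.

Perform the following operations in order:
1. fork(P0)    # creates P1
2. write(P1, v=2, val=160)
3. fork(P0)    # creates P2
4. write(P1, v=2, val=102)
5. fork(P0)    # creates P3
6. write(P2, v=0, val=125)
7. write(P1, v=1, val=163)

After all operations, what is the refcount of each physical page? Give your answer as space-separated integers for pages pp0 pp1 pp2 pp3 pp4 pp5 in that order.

Op 1: fork(P0) -> P1. 3 ppages; refcounts: pp0:2 pp1:2 pp2:2
Op 2: write(P1, v2, 160). refcount(pp2)=2>1 -> COPY to pp3. 4 ppages; refcounts: pp0:2 pp1:2 pp2:1 pp3:1
Op 3: fork(P0) -> P2. 4 ppages; refcounts: pp0:3 pp1:3 pp2:2 pp3:1
Op 4: write(P1, v2, 102). refcount(pp3)=1 -> write in place. 4 ppages; refcounts: pp0:3 pp1:3 pp2:2 pp3:1
Op 5: fork(P0) -> P3. 4 ppages; refcounts: pp0:4 pp1:4 pp2:3 pp3:1
Op 6: write(P2, v0, 125). refcount(pp0)=4>1 -> COPY to pp4. 5 ppages; refcounts: pp0:3 pp1:4 pp2:3 pp3:1 pp4:1
Op 7: write(P1, v1, 163). refcount(pp1)=4>1 -> COPY to pp5. 6 ppages; refcounts: pp0:3 pp1:3 pp2:3 pp3:1 pp4:1 pp5:1

Answer: 3 3 3 1 1 1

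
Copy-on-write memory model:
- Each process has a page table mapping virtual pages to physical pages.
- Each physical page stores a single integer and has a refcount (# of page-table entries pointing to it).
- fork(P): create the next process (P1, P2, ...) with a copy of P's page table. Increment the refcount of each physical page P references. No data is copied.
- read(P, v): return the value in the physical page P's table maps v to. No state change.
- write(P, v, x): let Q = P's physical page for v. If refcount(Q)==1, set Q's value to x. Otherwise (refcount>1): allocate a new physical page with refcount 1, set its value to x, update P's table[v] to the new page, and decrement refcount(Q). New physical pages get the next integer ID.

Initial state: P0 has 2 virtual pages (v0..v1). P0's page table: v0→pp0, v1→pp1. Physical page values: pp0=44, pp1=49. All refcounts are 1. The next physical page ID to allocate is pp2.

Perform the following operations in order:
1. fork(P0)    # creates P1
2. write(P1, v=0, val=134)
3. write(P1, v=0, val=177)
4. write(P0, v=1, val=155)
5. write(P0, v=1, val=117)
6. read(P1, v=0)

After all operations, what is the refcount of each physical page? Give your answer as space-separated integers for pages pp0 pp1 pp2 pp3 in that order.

Op 1: fork(P0) -> P1. 2 ppages; refcounts: pp0:2 pp1:2
Op 2: write(P1, v0, 134). refcount(pp0)=2>1 -> COPY to pp2. 3 ppages; refcounts: pp0:1 pp1:2 pp2:1
Op 3: write(P1, v0, 177). refcount(pp2)=1 -> write in place. 3 ppages; refcounts: pp0:1 pp1:2 pp2:1
Op 4: write(P0, v1, 155). refcount(pp1)=2>1 -> COPY to pp3. 4 ppages; refcounts: pp0:1 pp1:1 pp2:1 pp3:1
Op 5: write(P0, v1, 117). refcount(pp3)=1 -> write in place. 4 ppages; refcounts: pp0:1 pp1:1 pp2:1 pp3:1
Op 6: read(P1, v0) -> 177. No state change.

Answer: 1 1 1 1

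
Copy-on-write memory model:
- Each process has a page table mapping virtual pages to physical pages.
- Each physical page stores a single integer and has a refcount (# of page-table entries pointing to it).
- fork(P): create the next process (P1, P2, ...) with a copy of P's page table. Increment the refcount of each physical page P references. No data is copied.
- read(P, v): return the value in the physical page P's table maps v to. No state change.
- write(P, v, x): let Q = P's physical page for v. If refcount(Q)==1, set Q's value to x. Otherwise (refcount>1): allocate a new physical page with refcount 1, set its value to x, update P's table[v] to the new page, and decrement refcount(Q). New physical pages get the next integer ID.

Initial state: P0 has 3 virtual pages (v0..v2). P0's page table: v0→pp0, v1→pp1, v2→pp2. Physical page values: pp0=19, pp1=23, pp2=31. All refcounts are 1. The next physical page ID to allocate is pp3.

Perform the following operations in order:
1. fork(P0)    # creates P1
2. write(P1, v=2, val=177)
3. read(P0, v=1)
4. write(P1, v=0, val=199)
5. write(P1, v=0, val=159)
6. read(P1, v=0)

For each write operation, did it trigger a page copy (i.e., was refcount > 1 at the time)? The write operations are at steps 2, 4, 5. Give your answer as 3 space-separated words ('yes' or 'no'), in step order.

Op 1: fork(P0) -> P1. 3 ppages; refcounts: pp0:2 pp1:2 pp2:2
Op 2: write(P1, v2, 177). refcount(pp2)=2>1 -> COPY to pp3. 4 ppages; refcounts: pp0:2 pp1:2 pp2:1 pp3:1
Op 3: read(P0, v1) -> 23. No state change.
Op 4: write(P1, v0, 199). refcount(pp0)=2>1 -> COPY to pp4. 5 ppages; refcounts: pp0:1 pp1:2 pp2:1 pp3:1 pp4:1
Op 5: write(P1, v0, 159). refcount(pp4)=1 -> write in place. 5 ppages; refcounts: pp0:1 pp1:2 pp2:1 pp3:1 pp4:1
Op 6: read(P1, v0) -> 159. No state change.

yes yes no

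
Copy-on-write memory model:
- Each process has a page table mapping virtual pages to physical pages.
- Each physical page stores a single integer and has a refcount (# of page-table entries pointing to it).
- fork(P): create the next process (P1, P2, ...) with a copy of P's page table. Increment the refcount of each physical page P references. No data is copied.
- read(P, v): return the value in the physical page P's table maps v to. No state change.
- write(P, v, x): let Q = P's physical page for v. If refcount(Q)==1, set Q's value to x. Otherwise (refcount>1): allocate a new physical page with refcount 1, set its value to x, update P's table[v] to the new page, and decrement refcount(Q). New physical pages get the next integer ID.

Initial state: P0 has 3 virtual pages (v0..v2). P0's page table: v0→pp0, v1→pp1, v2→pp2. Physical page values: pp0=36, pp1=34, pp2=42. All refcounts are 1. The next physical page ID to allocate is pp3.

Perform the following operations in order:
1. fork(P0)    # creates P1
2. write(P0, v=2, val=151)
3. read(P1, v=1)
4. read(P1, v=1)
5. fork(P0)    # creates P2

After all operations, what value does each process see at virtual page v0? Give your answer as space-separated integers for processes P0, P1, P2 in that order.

Op 1: fork(P0) -> P1. 3 ppages; refcounts: pp0:2 pp1:2 pp2:2
Op 2: write(P0, v2, 151). refcount(pp2)=2>1 -> COPY to pp3. 4 ppages; refcounts: pp0:2 pp1:2 pp2:1 pp3:1
Op 3: read(P1, v1) -> 34. No state change.
Op 4: read(P1, v1) -> 34. No state change.
Op 5: fork(P0) -> P2. 4 ppages; refcounts: pp0:3 pp1:3 pp2:1 pp3:2
P0: v0 -> pp0 = 36
P1: v0 -> pp0 = 36
P2: v0 -> pp0 = 36

Answer: 36 36 36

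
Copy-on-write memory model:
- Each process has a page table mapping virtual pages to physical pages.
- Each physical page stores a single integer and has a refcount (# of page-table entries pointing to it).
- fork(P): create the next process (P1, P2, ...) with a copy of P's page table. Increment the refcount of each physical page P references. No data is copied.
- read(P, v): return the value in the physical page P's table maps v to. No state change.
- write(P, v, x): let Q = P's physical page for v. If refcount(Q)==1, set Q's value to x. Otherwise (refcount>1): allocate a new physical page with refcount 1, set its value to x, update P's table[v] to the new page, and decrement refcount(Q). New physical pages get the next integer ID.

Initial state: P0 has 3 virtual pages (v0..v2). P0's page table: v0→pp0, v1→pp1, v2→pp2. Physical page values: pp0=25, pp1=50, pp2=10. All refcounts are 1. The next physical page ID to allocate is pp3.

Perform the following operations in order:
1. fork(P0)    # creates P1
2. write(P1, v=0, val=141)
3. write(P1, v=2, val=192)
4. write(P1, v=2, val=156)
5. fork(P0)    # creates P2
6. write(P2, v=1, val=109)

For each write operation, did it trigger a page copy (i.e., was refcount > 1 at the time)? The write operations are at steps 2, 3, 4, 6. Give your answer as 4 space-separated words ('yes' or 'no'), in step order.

Op 1: fork(P0) -> P1. 3 ppages; refcounts: pp0:2 pp1:2 pp2:2
Op 2: write(P1, v0, 141). refcount(pp0)=2>1 -> COPY to pp3. 4 ppages; refcounts: pp0:1 pp1:2 pp2:2 pp3:1
Op 3: write(P1, v2, 192). refcount(pp2)=2>1 -> COPY to pp4. 5 ppages; refcounts: pp0:1 pp1:2 pp2:1 pp3:1 pp4:1
Op 4: write(P1, v2, 156). refcount(pp4)=1 -> write in place. 5 ppages; refcounts: pp0:1 pp1:2 pp2:1 pp3:1 pp4:1
Op 5: fork(P0) -> P2. 5 ppages; refcounts: pp0:2 pp1:3 pp2:2 pp3:1 pp4:1
Op 6: write(P2, v1, 109). refcount(pp1)=3>1 -> COPY to pp5. 6 ppages; refcounts: pp0:2 pp1:2 pp2:2 pp3:1 pp4:1 pp5:1

yes yes no yes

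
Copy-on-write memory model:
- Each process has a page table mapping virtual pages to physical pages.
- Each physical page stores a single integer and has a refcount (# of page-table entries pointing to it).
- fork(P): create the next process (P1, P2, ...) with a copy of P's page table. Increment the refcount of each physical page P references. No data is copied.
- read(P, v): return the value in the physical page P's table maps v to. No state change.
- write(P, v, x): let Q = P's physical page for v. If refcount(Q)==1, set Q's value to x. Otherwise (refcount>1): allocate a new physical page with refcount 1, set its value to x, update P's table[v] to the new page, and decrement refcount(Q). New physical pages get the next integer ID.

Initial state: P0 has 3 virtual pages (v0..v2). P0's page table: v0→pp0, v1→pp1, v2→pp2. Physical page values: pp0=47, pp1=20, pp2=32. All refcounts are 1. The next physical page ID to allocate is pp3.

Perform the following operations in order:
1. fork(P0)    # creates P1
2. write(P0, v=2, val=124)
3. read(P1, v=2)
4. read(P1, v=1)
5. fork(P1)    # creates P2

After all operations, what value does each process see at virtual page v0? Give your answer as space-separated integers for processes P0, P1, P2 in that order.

Answer: 47 47 47

Derivation:
Op 1: fork(P0) -> P1. 3 ppages; refcounts: pp0:2 pp1:2 pp2:2
Op 2: write(P0, v2, 124). refcount(pp2)=2>1 -> COPY to pp3. 4 ppages; refcounts: pp0:2 pp1:2 pp2:1 pp3:1
Op 3: read(P1, v2) -> 32. No state change.
Op 4: read(P1, v1) -> 20. No state change.
Op 5: fork(P1) -> P2. 4 ppages; refcounts: pp0:3 pp1:3 pp2:2 pp3:1
P0: v0 -> pp0 = 47
P1: v0 -> pp0 = 47
P2: v0 -> pp0 = 47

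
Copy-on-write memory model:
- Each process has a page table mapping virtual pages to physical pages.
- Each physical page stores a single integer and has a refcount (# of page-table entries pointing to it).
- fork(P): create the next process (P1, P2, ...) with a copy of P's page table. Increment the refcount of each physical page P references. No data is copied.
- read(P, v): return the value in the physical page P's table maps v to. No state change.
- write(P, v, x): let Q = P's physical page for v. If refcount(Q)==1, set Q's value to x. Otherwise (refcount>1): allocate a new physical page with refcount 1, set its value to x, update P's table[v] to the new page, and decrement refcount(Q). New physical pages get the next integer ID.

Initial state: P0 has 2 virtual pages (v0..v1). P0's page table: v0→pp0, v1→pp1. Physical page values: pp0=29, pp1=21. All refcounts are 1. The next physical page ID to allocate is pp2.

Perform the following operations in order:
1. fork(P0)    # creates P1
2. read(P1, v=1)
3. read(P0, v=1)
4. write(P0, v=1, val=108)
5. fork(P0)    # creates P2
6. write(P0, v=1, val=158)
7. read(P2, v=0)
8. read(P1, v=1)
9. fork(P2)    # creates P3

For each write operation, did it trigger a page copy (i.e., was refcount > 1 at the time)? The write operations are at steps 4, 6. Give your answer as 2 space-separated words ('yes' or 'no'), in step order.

Op 1: fork(P0) -> P1. 2 ppages; refcounts: pp0:2 pp1:2
Op 2: read(P1, v1) -> 21. No state change.
Op 3: read(P0, v1) -> 21. No state change.
Op 4: write(P0, v1, 108). refcount(pp1)=2>1 -> COPY to pp2. 3 ppages; refcounts: pp0:2 pp1:1 pp2:1
Op 5: fork(P0) -> P2. 3 ppages; refcounts: pp0:3 pp1:1 pp2:2
Op 6: write(P0, v1, 158). refcount(pp2)=2>1 -> COPY to pp3. 4 ppages; refcounts: pp0:3 pp1:1 pp2:1 pp3:1
Op 7: read(P2, v0) -> 29. No state change.
Op 8: read(P1, v1) -> 21. No state change.
Op 9: fork(P2) -> P3. 4 ppages; refcounts: pp0:4 pp1:1 pp2:2 pp3:1

yes yes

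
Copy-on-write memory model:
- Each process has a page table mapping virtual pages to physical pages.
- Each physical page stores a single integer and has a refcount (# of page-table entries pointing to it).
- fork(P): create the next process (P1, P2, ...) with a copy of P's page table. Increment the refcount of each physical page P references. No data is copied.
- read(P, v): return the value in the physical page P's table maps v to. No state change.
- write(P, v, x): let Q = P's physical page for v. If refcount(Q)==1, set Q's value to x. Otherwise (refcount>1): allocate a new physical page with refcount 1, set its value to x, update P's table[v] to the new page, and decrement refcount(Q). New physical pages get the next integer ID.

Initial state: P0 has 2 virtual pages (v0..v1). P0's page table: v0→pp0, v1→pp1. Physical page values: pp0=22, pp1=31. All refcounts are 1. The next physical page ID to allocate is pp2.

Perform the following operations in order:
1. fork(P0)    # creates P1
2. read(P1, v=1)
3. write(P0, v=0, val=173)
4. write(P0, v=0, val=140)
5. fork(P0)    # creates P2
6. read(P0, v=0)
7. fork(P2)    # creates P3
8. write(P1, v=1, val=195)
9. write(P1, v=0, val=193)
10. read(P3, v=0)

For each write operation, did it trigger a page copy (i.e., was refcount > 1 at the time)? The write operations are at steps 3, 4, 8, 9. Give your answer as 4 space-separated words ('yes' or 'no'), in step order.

Op 1: fork(P0) -> P1. 2 ppages; refcounts: pp0:2 pp1:2
Op 2: read(P1, v1) -> 31. No state change.
Op 3: write(P0, v0, 173). refcount(pp0)=2>1 -> COPY to pp2. 3 ppages; refcounts: pp0:1 pp1:2 pp2:1
Op 4: write(P0, v0, 140). refcount(pp2)=1 -> write in place. 3 ppages; refcounts: pp0:1 pp1:2 pp2:1
Op 5: fork(P0) -> P2. 3 ppages; refcounts: pp0:1 pp1:3 pp2:2
Op 6: read(P0, v0) -> 140. No state change.
Op 7: fork(P2) -> P3. 3 ppages; refcounts: pp0:1 pp1:4 pp2:3
Op 8: write(P1, v1, 195). refcount(pp1)=4>1 -> COPY to pp3. 4 ppages; refcounts: pp0:1 pp1:3 pp2:3 pp3:1
Op 9: write(P1, v0, 193). refcount(pp0)=1 -> write in place. 4 ppages; refcounts: pp0:1 pp1:3 pp2:3 pp3:1
Op 10: read(P3, v0) -> 140. No state change.

yes no yes no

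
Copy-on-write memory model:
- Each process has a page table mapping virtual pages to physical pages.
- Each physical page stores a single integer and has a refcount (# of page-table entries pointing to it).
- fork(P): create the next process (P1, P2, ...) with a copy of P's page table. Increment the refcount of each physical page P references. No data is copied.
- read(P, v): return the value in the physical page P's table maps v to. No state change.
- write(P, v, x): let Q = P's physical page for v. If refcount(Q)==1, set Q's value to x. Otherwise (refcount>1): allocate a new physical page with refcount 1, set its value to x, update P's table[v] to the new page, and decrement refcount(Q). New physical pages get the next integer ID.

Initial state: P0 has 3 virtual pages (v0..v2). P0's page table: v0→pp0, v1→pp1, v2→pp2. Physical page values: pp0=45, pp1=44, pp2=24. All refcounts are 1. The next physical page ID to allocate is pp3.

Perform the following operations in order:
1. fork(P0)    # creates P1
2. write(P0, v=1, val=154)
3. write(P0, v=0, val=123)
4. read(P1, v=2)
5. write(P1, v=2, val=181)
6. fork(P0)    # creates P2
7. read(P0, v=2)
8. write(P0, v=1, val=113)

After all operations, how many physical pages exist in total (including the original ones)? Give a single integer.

Answer: 7

Derivation:
Op 1: fork(P0) -> P1. 3 ppages; refcounts: pp0:2 pp1:2 pp2:2
Op 2: write(P0, v1, 154). refcount(pp1)=2>1 -> COPY to pp3. 4 ppages; refcounts: pp0:2 pp1:1 pp2:2 pp3:1
Op 3: write(P0, v0, 123). refcount(pp0)=2>1 -> COPY to pp4. 5 ppages; refcounts: pp0:1 pp1:1 pp2:2 pp3:1 pp4:1
Op 4: read(P1, v2) -> 24. No state change.
Op 5: write(P1, v2, 181). refcount(pp2)=2>1 -> COPY to pp5. 6 ppages; refcounts: pp0:1 pp1:1 pp2:1 pp3:1 pp4:1 pp5:1
Op 6: fork(P0) -> P2. 6 ppages; refcounts: pp0:1 pp1:1 pp2:2 pp3:2 pp4:2 pp5:1
Op 7: read(P0, v2) -> 24. No state change.
Op 8: write(P0, v1, 113). refcount(pp3)=2>1 -> COPY to pp6. 7 ppages; refcounts: pp0:1 pp1:1 pp2:2 pp3:1 pp4:2 pp5:1 pp6:1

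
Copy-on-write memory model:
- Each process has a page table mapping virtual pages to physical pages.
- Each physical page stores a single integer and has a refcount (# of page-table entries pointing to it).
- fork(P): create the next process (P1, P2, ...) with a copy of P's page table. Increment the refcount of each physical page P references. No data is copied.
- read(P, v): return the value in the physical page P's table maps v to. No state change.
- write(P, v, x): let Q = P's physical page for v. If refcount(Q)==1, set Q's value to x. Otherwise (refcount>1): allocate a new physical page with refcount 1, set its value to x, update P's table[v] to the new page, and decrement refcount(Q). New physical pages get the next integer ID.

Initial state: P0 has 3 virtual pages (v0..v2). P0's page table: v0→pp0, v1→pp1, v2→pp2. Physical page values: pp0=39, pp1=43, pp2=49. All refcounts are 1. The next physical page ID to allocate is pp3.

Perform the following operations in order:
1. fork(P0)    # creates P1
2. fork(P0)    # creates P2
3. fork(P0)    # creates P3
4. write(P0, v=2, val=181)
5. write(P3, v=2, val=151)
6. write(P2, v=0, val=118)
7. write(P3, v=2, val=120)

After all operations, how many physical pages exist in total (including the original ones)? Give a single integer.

Op 1: fork(P0) -> P1. 3 ppages; refcounts: pp0:2 pp1:2 pp2:2
Op 2: fork(P0) -> P2. 3 ppages; refcounts: pp0:3 pp1:3 pp2:3
Op 3: fork(P0) -> P3. 3 ppages; refcounts: pp0:4 pp1:4 pp2:4
Op 4: write(P0, v2, 181). refcount(pp2)=4>1 -> COPY to pp3. 4 ppages; refcounts: pp0:4 pp1:4 pp2:3 pp3:1
Op 5: write(P3, v2, 151). refcount(pp2)=3>1 -> COPY to pp4. 5 ppages; refcounts: pp0:4 pp1:4 pp2:2 pp3:1 pp4:1
Op 6: write(P2, v0, 118). refcount(pp0)=4>1 -> COPY to pp5. 6 ppages; refcounts: pp0:3 pp1:4 pp2:2 pp3:1 pp4:1 pp5:1
Op 7: write(P3, v2, 120). refcount(pp4)=1 -> write in place. 6 ppages; refcounts: pp0:3 pp1:4 pp2:2 pp3:1 pp4:1 pp5:1

Answer: 6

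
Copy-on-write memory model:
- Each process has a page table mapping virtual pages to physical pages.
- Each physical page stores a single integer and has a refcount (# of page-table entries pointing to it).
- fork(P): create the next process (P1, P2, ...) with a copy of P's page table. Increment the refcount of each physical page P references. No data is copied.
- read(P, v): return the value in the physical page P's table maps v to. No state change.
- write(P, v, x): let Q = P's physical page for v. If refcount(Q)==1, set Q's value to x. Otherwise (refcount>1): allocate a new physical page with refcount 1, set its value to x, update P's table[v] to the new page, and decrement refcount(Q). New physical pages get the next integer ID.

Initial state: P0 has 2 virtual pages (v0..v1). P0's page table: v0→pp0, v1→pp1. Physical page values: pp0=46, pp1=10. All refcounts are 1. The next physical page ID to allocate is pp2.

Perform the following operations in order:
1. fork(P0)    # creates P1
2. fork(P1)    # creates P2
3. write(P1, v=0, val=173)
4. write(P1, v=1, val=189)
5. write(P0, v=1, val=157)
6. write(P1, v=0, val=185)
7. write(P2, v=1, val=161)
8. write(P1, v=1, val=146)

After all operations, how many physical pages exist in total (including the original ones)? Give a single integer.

Op 1: fork(P0) -> P1. 2 ppages; refcounts: pp0:2 pp1:2
Op 2: fork(P1) -> P2. 2 ppages; refcounts: pp0:3 pp1:3
Op 3: write(P1, v0, 173). refcount(pp0)=3>1 -> COPY to pp2. 3 ppages; refcounts: pp0:2 pp1:3 pp2:1
Op 4: write(P1, v1, 189). refcount(pp1)=3>1 -> COPY to pp3. 4 ppages; refcounts: pp0:2 pp1:2 pp2:1 pp3:1
Op 5: write(P0, v1, 157). refcount(pp1)=2>1 -> COPY to pp4. 5 ppages; refcounts: pp0:2 pp1:1 pp2:1 pp3:1 pp4:1
Op 6: write(P1, v0, 185). refcount(pp2)=1 -> write in place. 5 ppages; refcounts: pp0:2 pp1:1 pp2:1 pp3:1 pp4:1
Op 7: write(P2, v1, 161). refcount(pp1)=1 -> write in place. 5 ppages; refcounts: pp0:2 pp1:1 pp2:1 pp3:1 pp4:1
Op 8: write(P1, v1, 146). refcount(pp3)=1 -> write in place. 5 ppages; refcounts: pp0:2 pp1:1 pp2:1 pp3:1 pp4:1

Answer: 5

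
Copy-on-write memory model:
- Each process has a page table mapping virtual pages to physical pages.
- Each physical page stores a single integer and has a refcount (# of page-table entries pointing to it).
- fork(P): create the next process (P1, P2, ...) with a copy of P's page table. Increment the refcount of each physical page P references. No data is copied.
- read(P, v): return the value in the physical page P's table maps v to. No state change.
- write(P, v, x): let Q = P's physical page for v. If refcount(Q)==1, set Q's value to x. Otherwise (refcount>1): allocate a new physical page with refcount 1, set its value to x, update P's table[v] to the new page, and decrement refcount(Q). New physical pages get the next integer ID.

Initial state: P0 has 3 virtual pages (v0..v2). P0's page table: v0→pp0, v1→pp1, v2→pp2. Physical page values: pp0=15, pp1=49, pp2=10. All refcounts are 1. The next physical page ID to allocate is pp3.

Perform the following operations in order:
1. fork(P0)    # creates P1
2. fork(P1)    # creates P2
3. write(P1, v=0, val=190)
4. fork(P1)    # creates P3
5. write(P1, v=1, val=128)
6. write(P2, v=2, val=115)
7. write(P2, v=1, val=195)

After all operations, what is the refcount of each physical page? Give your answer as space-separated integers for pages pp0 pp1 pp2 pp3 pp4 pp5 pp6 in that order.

Op 1: fork(P0) -> P1. 3 ppages; refcounts: pp0:2 pp1:2 pp2:2
Op 2: fork(P1) -> P2. 3 ppages; refcounts: pp0:3 pp1:3 pp2:3
Op 3: write(P1, v0, 190). refcount(pp0)=3>1 -> COPY to pp3. 4 ppages; refcounts: pp0:2 pp1:3 pp2:3 pp3:1
Op 4: fork(P1) -> P3. 4 ppages; refcounts: pp0:2 pp1:4 pp2:4 pp3:2
Op 5: write(P1, v1, 128). refcount(pp1)=4>1 -> COPY to pp4. 5 ppages; refcounts: pp0:2 pp1:3 pp2:4 pp3:2 pp4:1
Op 6: write(P2, v2, 115). refcount(pp2)=4>1 -> COPY to pp5. 6 ppages; refcounts: pp0:2 pp1:3 pp2:3 pp3:2 pp4:1 pp5:1
Op 7: write(P2, v1, 195). refcount(pp1)=3>1 -> COPY to pp6. 7 ppages; refcounts: pp0:2 pp1:2 pp2:3 pp3:2 pp4:1 pp5:1 pp6:1

Answer: 2 2 3 2 1 1 1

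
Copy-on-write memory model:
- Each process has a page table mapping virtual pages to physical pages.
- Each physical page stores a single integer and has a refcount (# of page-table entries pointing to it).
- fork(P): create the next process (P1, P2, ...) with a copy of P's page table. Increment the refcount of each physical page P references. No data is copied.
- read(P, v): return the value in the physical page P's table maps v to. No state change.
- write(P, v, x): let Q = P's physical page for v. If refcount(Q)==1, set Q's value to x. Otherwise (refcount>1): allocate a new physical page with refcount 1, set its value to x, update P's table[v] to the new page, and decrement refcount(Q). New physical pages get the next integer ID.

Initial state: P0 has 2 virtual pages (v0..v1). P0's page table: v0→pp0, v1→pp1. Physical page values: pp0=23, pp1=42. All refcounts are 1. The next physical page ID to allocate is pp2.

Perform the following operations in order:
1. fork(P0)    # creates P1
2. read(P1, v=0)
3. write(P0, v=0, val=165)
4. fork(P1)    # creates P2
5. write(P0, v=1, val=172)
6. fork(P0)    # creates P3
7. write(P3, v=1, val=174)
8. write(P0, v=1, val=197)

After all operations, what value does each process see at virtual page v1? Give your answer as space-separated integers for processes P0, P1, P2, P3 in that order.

Op 1: fork(P0) -> P1. 2 ppages; refcounts: pp0:2 pp1:2
Op 2: read(P1, v0) -> 23. No state change.
Op 3: write(P0, v0, 165). refcount(pp0)=2>1 -> COPY to pp2. 3 ppages; refcounts: pp0:1 pp1:2 pp2:1
Op 4: fork(P1) -> P2. 3 ppages; refcounts: pp0:2 pp1:3 pp2:1
Op 5: write(P0, v1, 172). refcount(pp1)=3>1 -> COPY to pp3. 4 ppages; refcounts: pp0:2 pp1:2 pp2:1 pp3:1
Op 6: fork(P0) -> P3. 4 ppages; refcounts: pp0:2 pp1:2 pp2:2 pp3:2
Op 7: write(P3, v1, 174). refcount(pp3)=2>1 -> COPY to pp4. 5 ppages; refcounts: pp0:2 pp1:2 pp2:2 pp3:1 pp4:1
Op 8: write(P0, v1, 197). refcount(pp3)=1 -> write in place. 5 ppages; refcounts: pp0:2 pp1:2 pp2:2 pp3:1 pp4:1
P0: v1 -> pp3 = 197
P1: v1 -> pp1 = 42
P2: v1 -> pp1 = 42
P3: v1 -> pp4 = 174

Answer: 197 42 42 174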